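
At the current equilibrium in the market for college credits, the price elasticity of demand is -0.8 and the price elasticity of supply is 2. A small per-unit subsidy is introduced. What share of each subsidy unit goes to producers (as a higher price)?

Producer share = 2/7

For a small subsidy around the equilibrium, the benefit split depends on the relative slopes, which at a point are proportional to the elasticities.
Buyer share = εs/(εs + |εd|) = 2/(2 + 0.8) = 5/7; seller share = |εd|/(εs + |εd|) = 2/7.
So producers capture 2/7 of the subsidy.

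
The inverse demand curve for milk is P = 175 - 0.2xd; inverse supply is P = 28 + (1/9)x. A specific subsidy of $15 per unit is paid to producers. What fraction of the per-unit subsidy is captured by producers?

Pre-subsidy: 175 - 0.2x = 28 + (1/9)x gives x* = 472.5 and P* = 80.5.
With the subsidy, sellers receive Ps = Pb + 15 for each unit, where Pb is the price buyers pay.
On the curves, Pb = 175 - 0.2x and Ps = 28 + (1/9)x; the wedge Ps − Pb = 15 gives 28 + (1/9)x − (175 - 0.2x) = 15, so x' = 3645/7.
Then Pb = 175 − 0.2·(3645/7) = 496/7 and Ps = 28 + (1/9)·(3645/7) = 601/7.
Buyers' price falls by P* − Pb = 80.5 − 496/7 = 135/14; sellers' price rises by Ps − P* = 601/7 − 80.5 = 75/14.
So producers capture (75/14)/15 = 5/14 of each unit of subsidy.

Producer share = 5/14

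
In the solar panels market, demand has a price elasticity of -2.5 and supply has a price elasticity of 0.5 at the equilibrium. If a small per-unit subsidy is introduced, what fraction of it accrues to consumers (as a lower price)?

For a small subsidy around the equilibrium, the benefit split depends on the relative slopes, which at a point are proportional to the elasticities.
Buyer share = εs/(εs + |εd|) = 0.5/(0.5 + 2.5) = 1/6; seller share = |εd|/(εs + |εd|) = 5/6.

Consumer share = 1/6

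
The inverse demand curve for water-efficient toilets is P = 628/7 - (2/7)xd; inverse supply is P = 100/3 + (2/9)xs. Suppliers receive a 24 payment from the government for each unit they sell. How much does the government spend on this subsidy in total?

Pre-subsidy: 628/7 - (2/7)x = 100/3 + (2/9)x gives x* = 111 and P* = 58.
With the subsidy, sellers receive Ps = Pb + 24 for each unit, where Pb is the price buyers pay.
On the curves, Pb = 628/7 - (2/7)x and Ps = 100/3 + (2/9)x; the wedge Ps − Pb = 24 gives 100/3 + (2/9)x − (628/7 - (2/7)x) = 24, so x' = 158.25.
Then Pb = 628/7 − (2/7)·158.25 = 44.5 and Ps = 100/3 + (2/9)·158.25 = 68.5.
Government outlay = subsidy × quantity = 24 × 158.25 = 3798.

Government cost = 3798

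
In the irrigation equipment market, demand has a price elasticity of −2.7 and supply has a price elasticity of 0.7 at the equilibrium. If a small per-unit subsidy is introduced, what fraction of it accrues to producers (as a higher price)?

Producer share = 27/34

For a small subsidy around the equilibrium, the benefit split depends on the relative slopes, which at a point are proportional to the elasticities.
Buyer share = εs/(εs + |εd|) = 0.7/(0.7 + 2.7) = 7/34; seller share = |εd|/(εs + |εd|) = 27/34.
So producers capture 27/34 of the subsidy.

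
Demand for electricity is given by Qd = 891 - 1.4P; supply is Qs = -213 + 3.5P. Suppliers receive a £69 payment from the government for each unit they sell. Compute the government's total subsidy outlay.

Pre-subsidy: 891 - 1.4P = -213 + 3.5P gives P* = 11040/49, Q* = 4029/7.
With the subsidy, sellers receive Ps = Pb + 69 for each unit, where Pb is the price buyers pay.
Supply in terms of Pb becomes Qs = -213 + 3.5(Pb + 69) = 28.5 + 3.5Pb. Setting this equal to demand: 891 - 1.4Pb = 28.5 + 3.5Pb, so Pb = 8625/49.
Sellers receive Ps = 8625/49 + 69 = 12006/49; Q' = 891 − 1.4·(8625/49) = 4512/7.
Government outlay = subsidy × quantity = 69 × 4512/7 = 311328/7.

Government cost = 311328/7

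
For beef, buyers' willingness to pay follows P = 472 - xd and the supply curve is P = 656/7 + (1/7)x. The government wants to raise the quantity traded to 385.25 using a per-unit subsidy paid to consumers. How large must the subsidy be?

At x = 385.25, from the demand curve buyers pay Pb = 472 − 1·385.25 = 86.75; from the supply curve sellers need Ps = 656/7 + (1/7)·385.25 = 148.75.
The subsidy must fill the gap: s = Ps − Pb = 148.75 − 86.75 = 62.

Required subsidy s = 62 per unit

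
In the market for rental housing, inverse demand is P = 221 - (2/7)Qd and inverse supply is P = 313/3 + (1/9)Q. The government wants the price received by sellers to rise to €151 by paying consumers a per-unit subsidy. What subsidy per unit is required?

At a seller price of 151, quantity supplied is -939 + 9·151 = 420.
Buyers absorb 420 only when they pay Pb = 221 − (2/7)·420 = 101.
s = Ps − Pb = 151 − 101 = 50.

Required subsidy s = €50 per unit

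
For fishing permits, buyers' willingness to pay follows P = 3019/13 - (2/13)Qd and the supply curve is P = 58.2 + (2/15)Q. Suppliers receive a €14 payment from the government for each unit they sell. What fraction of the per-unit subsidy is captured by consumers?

Consumer share = 15/28

Pre-subsidy: 3019/13 - (2/13)Q = 58.2 + (2/15)Q gives Q* = 606 and P* = 139.
With the subsidy, sellers receive Ps = Pb + 14 for each unit, where Pb is the price buyers pay.
On the curves, Pb = 3019/13 - (2/13)Q and Ps = 58.2 + (2/15)Q; the wedge Ps − Pb = 14 gives 58.2 + (2/15)Q − (3019/13 - (2/13)Q) = 14, so Q' = 654.75.
Then Pb = 3019/13 − (2/13)·654.75 = 131.5 and Ps = 58.2 + (2/15)·654.75 = 145.5.
Buyers' price falls by P* − Pb = 139 − 131.5 = 7.5; sellers' price rises by Ps − P* = 145.5 − 139 = 6.5.
So consumers capture 7.5/14 = 15/28 of each unit of subsidy.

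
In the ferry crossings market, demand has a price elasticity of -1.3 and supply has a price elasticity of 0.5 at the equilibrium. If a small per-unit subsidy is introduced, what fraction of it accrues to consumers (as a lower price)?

Consumer share = 5/18

For a small subsidy around the equilibrium, the benefit split depends on the relative slopes, which at a point are proportional to the elasticities.
Buyer share = εs/(εs + |εd|) = 0.5/(0.5 + 1.3) = 5/18; seller share = |εd|/(εs + |εd|) = 13/18.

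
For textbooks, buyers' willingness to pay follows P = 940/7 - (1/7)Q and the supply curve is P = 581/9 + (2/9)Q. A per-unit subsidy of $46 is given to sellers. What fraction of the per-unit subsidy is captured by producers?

Producer share = 14/23

Pre-subsidy: 940/7 - (1/7)Q = 581/9 + (2/9)Q gives Q* = 191 and P* = 107.
With the subsidy, sellers receive Ps = Pb + 46 for each unit, where Pb is the price buyers pay.
On the curves, Pb = 940/7 - (1/7)Q and Ps = 581/9 + (2/9)Q; the wedge Ps − Pb = 46 gives 581/9 + (2/9)Q − (940/7 - (1/7)Q) = 46, so Q' = 317.
Then Pb = 940/7 − (1/7)·317 = 89 and Ps = 581/9 + (2/9)·317 = 135.
Buyers' price falls by P* − Pb = 107 − 89 = 18; sellers' price rises by Ps − P* = 135 − 107 = 28.
So producers capture 28/46 = 14/23 of each unit of subsidy.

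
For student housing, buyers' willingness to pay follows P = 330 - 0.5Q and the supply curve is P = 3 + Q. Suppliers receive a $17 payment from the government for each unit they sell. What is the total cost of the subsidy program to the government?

Pre-subsidy: 330 - 0.5Q = 3 + Q gives Q* = 218 and P* = 221.
With the subsidy, sellers receive Ps = Pb + 17 for each unit, where Pb is the price buyers pay.
On the curves, Pb = 330 - 0.5Q and Ps = 3 + Q; the wedge Ps − Pb = 17 gives 3 + Q − (330 - 0.5Q) = 17, so Q' = 688/3.
Then Pb = 330 − 0.5·(688/3) = 646/3 and Ps = 3 + 1·(688/3) = 697/3.
Government outlay = subsidy × quantity = 17 × 688/3 = 11696/3.

Government cost = 11696/3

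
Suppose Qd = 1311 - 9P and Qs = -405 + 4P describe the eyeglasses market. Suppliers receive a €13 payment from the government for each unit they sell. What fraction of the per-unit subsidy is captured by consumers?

Consumer share = 4/13

Pre-subsidy: 1311 - 9P = -405 + 4P gives P* = 132, Q* = 123.
With the subsidy, sellers receive Ps = Pb + 13 for each unit, where Pb is the price buyers pay.
Supply in terms of Pb becomes Qs = -405 + 4(Pb + 13) = -353 + 4Pb. Setting this equal to demand: 1311 - 9Pb = -353 + 4Pb, so Pb = 128.
Sellers receive Ps = 128 + 13 = 141; Q' = 1311 − 9·128 = 159.
Buyers' price falls by P* − Pb = 132 − 128 = 4; sellers' price rises by Ps − P* = 141 − 132 = 9.
So consumers capture 4/13 = 4/13 of each unit of subsidy.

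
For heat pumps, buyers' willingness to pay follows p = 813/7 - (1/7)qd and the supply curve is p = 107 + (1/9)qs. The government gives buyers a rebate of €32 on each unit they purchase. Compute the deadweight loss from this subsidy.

Deadweight loss = €2016

Pre-subsidy: 813/7 - (1/7)q = 107 + (1/9)q gives q* = 36 and p* = 111.
With the rebate, buyers effectively pay pb = ps − 32, where ps is the price sellers receive.
On the curves, pb = 813/7 - (1/7)q and ps = 107 + (1/9)q; the wedge ps − pb = 32 gives 107 + (1/9)q − (813/7 - (1/7)q) = 32, so q' = 162.
Then pb = 813/7 − (1/7)·162 = 93 and ps = 107 + (1/9)·162 = 125.
The subsidy expands output by 162 − 36 = 126 past the efficient level; on those units the gap between marginal cost and willingness to pay runs from 0 up to 32.
DWL = ½ × 32 × 126 = 2016.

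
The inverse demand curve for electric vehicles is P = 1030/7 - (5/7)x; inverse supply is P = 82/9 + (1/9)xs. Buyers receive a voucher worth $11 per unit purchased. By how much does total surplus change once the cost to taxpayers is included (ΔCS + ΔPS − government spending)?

Net change in total surplus = -7623/104

Pre-subsidy: 1030/7 - (5/7)x = 82/9 + (1/9)x gives x* = 2174/13 and P* = 360/13.
With the rebate, buyers effectively pay Pb = Ps − 11, where Ps is the price sellers receive.
On the curves, Pb = 1030/7 - (5/7)x and Ps = 82/9 + (1/9)x; the wedge Ps − Pb = 11 gives 82/9 + (1/9)x − (1030/7 - (5/7)x) = 11, so x' = 9389/52.
Then Pb = 1030/7 − (5/7)·(9389/52) = 945/52 and Ps = 82/9 + (1/9)·(9389/52) = 1517/52.
ΔCS = ½(2174/13 + 9389/52)(360/13 − 945/52) = 8952075/5408; ΔPS = ½(2174/13 + 9389/52)(1517/52 − 360/13) = 1392545/5408.
Government spending = 11 × 9389/52 = 103279/52.
Net change = 8952075/5408 + 1392545/5408 − 103279/52 = -7623/104. The loss equals the DWL triangle ½·11·693/52.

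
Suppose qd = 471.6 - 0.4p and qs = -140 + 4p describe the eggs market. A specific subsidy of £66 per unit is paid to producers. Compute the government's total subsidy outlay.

Government cost = £29040

Pre-subsidy: 471.6 - 0.4p = -140 + 4p gives p* = 139, q* = 416.
With the subsidy, sellers receive ps = pb + 66 for each unit, where pb is the price buyers pay.
Supply in terms of pb becomes qs = -140 + 4(pb + 66) = 124 + 4pb. Setting this equal to demand: 471.6 - 0.4pb = 124 + 4pb, so pb = 79.
Sellers receive ps = 79 + 66 = 145; q' = 471.6 − 0.4·79 = 440.
Government outlay = subsidy × quantity = 66 × 440 = 29040.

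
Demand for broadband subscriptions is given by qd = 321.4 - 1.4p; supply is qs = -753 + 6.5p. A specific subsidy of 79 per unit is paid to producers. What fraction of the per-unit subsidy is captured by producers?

Pre-subsidy: 321.4 - 1.4p = -753 + 6.5p gives p* = 136, q* = 131.
With the subsidy, sellers receive ps = pb + 79 for each unit, where pb is the price buyers pay.
Supply in terms of pb becomes qs = -753 + 6.5(pb + 79) = -239.5 + 6.5pb. Setting this equal to demand: 321.4 - 1.4pb = -239.5 + 6.5pb, so pb = 71.
Sellers receive ps = 71 + 79 = 150; q' = 321.4 − 1.4·71 = 222.
Buyers' price falls by p* − pb = 136 − 71 = 65; sellers' price rises by ps − p* = 150 − 136 = 14.
So producers capture 14/79 = 14/79 of each unit of subsidy.

Producer share = 14/79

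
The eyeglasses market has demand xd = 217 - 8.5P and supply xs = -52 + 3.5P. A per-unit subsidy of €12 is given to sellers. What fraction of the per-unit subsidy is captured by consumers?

Consumer share = 7/24

Pre-subsidy: 217 - 8.5P = -52 + 3.5P gives P* = 269/12, x* = 635/24.
With the subsidy, sellers receive Ps = Pb + 12 for each unit, where Pb is the price buyers pay.
Supply in terms of Pb becomes xs = -52 + 3.5(Pb + 12) = -10 + 3.5Pb. Setting this equal to demand: 217 - 8.5Pb = -10 + 3.5Pb, so Pb = 227/12.
Sellers receive Ps = 227/12 + 12 = 371/12; x' = 217 − 8.5·(227/12) = 1349/24.
Buyers' price falls by P* − Pb = 269/12 − 227/12 = 3.5; sellers' price rises by Ps − P* = 371/12 − 269/12 = 8.5.
So consumers capture 3.5/12 = 7/24 of each unit of subsidy.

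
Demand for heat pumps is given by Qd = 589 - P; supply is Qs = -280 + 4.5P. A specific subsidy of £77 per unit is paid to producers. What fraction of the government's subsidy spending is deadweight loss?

Pre-subsidy: 589 - P = -280 + 4.5P gives P* = 158, Q* = 431.
With the subsidy, sellers receive Ps = Pb + 77 for each unit, where Pb is the price buyers pay.
Supply in terms of Pb becomes Qs = -280 + 4.5(Pb + 77) = 66.5 + 4.5Pb. Setting this equal to demand: 589 - Pb = 66.5 + 4.5Pb, so Pb = 95.
Sellers receive Ps = 95 + 77 = 172; Q' = 589 − 1·95 = 494.
ΔCS = ½(431 + 494)(158 − 95) = 29137.5; ΔPS = ½(431 + 494)(172 − 158) = 6475.
Government spending = 77 × 494 = 38038.
DWL = ½ × 77 × (494 − 431) = 2425.5; fraction = 2425.5 / 38038 = 63/988.

DWL / government spending = 63/988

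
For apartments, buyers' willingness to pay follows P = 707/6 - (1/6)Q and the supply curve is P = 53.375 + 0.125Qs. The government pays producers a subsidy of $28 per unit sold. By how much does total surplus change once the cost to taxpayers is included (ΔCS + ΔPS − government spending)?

Pre-subsidy: 707/6 - (1/6)Q = 53.375 + 0.125Q gives Q* = 221 and P* = 81.
With the subsidy, sellers receive Ps = Pb + 28 for each unit, where Pb is the price buyers pay.
On the curves, Pb = 707/6 - (1/6)Q and Ps = 53.375 + 0.125Q; the wedge Ps − Pb = 28 gives 53.375 + 0.125Q − (707/6 - (1/6)Q) = 28, so Q' = 317.
Then Pb = 707/6 − (1/6)·317 = 65 and Ps = 53.375 + 0.125·317 = 93.
ΔCS = ½(221 + 317)(81 − 65) = 4304; ΔPS = ½(221 + 317)(93 − 81) = 3228.
Government spending = 28 × 317 = 8876.
Net change = 4304 + 3228 − 8876 = -1344. The loss equals the DWL triangle ½·28·96.

Net change in total surplus = -$1344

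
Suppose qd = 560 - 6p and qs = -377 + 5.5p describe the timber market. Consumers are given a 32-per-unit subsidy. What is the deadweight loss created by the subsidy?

Pre-subsidy: 560 - 6p = -377 + 5.5p gives p* = 1874/23, q* = 1636/23.
With the rebate, buyers effectively pay pb = ps − 32, where ps is the price sellers receive.
Demand in terms of ps becomes qd = 560 − 6(ps − 32) = 752 - 6ps. Setting this equal to supply: 752 - 6ps = -377 + 5.5ps, so ps = 2258/23.
Buyers pay pb = 2258/23 − 32 = 1522/23; q' = -377 + 5.5·(2258/23) = 3748/23.
The subsidy expands output by 3748/23 − 1636/23 = 2112/23 past the efficient level; on those units the gap between marginal cost and willingness to pay runs from 0 up to 32.
DWL = ½ × 32 × 2112/23 = 33792/23.

Deadweight loss = 33792/23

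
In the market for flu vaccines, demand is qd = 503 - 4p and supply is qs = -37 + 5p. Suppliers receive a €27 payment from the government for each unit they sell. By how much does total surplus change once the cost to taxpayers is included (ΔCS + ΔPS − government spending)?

Pre-subsidy: 503 - 4p = -37 + 5p gives p* = 60, q* = 263.
With the subsidy, sellers receive ps = pb + 27 for each unit, where pb is the price buyers pay.
Supply in terms of pb becomes qs = -37 + 5(pb + 27) = 98 + 5pb. Setting this equal to demand: 503 - 4pb = 98 + 5pb, so pb = 45.
Sellers receive ps = 45 + 27 = 72; q' = 503 − 4·45 = 323.
ΔCS = ½(263 + 323)(60 − 45) = 4395; ΔPS = ½(263 + 323)(72 − 60) = 3516.
Government spending = 27 × 323 = 8721.
Net change = 4395 + 3516 − 8721 = -810. The loss equals the DWL triangle ½·27·60.

Net change in total surplus = -€810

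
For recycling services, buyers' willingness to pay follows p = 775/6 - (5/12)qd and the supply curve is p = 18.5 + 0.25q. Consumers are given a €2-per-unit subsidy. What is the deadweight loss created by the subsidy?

Pre-subsidy: 775/6 - (5/12)q = 18.5 + 0.25q gives q* = 166 and p* = 60.
With the rebate, buyers effectively pay pb = ps − 2, where ps is the price sellers receive.
On the curves, pb = 775/6 - (5/12)q and ps = 18.5 + 0.25q; the wedge ps − pb = 2 gives 18.5 + 0.25q − (775/6 - (5/12)q) = 2, so q' = 169.
Then pb = 775/6 − (5/12)·169 = 58.75 and ps = 18.5 + 0.25·169 = 60.75.
The subsidy expands output by 169 − 166 = 3 past the efficient level; on those units the gap between marginal cost and willingness to pay runs from 0 up to 2.
DWL = ½ × 2 × 3 = 3.

Deadweight loss = €3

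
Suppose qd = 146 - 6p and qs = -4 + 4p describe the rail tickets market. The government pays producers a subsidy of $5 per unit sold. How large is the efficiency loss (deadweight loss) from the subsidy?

Pre-subsidy: 146 - 6p = -4 + 4p gives p* = 15, q* = 56.
With the subsidy, sellers receive ps = pb + 5 for each unit, where pb is the price buyers pay.
Supply in terms of pb becomes qs = -4 + 4(pb + 5) = 16 + 4pb. Setting this equal to demand: 146 - 6pb = 16 + 4pb, so pb = 13.
Sellers receive ps = 13 + 5 = 18; q' = 146 − 6·13 = 68.
The subsidy expands output by 68 − 56 = 12 past the efficient level; on those units the gap between marginal cost and willingness to pay runs from 0 up to 5.
DWL = ½ × 5 × 12 = 30.

Deadweight loss = $30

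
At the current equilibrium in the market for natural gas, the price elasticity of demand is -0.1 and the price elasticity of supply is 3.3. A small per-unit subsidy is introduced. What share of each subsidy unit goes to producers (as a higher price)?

For a small subsidy around the equilibrium, the benefit split depends on the relative slopes, which at a point are proportional to the elasticities.
Buyer share = εs/(εs + |εd|) = 3.3/(3.3 + 0.1) = 33/34; seller share = |εd|/(εs + |εd|) = 1/34.
So producers capture 1/34 of the subsidy.

Producer share = 1/34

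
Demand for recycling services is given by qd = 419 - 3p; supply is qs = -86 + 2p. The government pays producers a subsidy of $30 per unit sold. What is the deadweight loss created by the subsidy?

Deadweight loss = $540

Pre-subsidy: 419 - 3p = -86 + 2p gives p* = 101, q* = 116.
With the subsidy, sellers receive ps = pb + 30 for each unit, where pb is the price buyers pay.
Supply in terms of pb becomes qs = -86 + 2(pb + 30) = -26 + 2pb. Setting this equal to demand: 419 - 3pb = -26 + 2pb, so pb = 89.
Sellers receive ps = 89 + 30 = 119; q' = 419 − 3·89 = 152.
The subsidy expands output by 152 − 116 = 36 past the efficient level; on those units the gap between marginal cost and willingness to pay runs from 0 up to 30.
DWL = ½ × 30 × 36 = 540.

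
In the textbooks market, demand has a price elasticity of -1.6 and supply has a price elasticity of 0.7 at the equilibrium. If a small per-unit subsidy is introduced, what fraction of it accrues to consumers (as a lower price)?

Consumer share = 7/23

For a small subsidy around the equilibrium, the benefit split depends on the relative slopes, which at a point are proportional to the elasticities.
Buyer share = εs/(εs + |εd|) = 0.7/(0.7 + 1.6) = 7/23; seller share = |εd|/(εs + |εd|) = 16/23.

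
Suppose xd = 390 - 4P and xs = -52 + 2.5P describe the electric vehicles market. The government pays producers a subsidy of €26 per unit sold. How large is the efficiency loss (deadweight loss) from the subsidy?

Deadweight loss = €520

Pre-subsidy: 390 - 4P = -52 + 2.5P gives P* = 68, x* = 118.
With the subsidy, sellers receive Ps = Pb + 26 for each unit, where Pb is the price buyers pay.
Supply in terms of Pb becomes xs = -52 + 2.5(Pb + 26) = 13 + 2.5Pb. Setting this equal to demand: 390 - 4Pb = 13 + 2.5Pb, so Pb = 58.
Sellers receive Ps = 58 + 26 = 84; x' = 390 − 4·58 = 158.
The subsidy expands output by 158 − 118 = 40 past the efficient level; on those units the gap between marginal cost and willingness to pay runs from 0 up to 26.
DWL = ½ × 26 × 40 = 520.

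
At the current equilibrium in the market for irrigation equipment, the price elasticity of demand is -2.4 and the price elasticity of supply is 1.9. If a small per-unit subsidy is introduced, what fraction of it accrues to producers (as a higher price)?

Producer share = 24/43

For a small subsidy around the equilibrium, the benefit split depends on the relative slopes, which at a point are proportional to the elasticities.
Buyer share = εs/(εs + |εd|) = 1.9/(1.9 + 2.4) = 19/43; seller share = |εd|/(εs + |εd|) = 24/43.
So producers capture 24/43 of the subsidy.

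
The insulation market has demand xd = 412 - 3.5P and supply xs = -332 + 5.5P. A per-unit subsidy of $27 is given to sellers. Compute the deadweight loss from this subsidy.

Deadweight loss = $779.625

Pre-subsidy: 412 - 3.5P = -332 + 5.5P gives P* = 248/3, x* = 368/3.
With the subsidy, sellers receive Ps = Pb + 27 for each unit, where Pb is the price buyers pay.
Supply in terms of Pb becomes xs = -332 + 5.5(Pb + 27) = -183.5 + 5.5Pb. Setting this equal to demand: 412 - 3.5Pb = -183.5 + 5.5Pb, so Pb = 397/6.
Sellers receive Ps = 397/6 + 27 = 559/6; x' = 412 − 3.5·(397/6) = 2165/12.
The subsidy expands output by 2165/12 − 368/3 = 57.75 past the efficient level; on those units the gap between marginal cost and willingness to pay runs from 0 up to 27.
DWL = ½ × 27 × 57.75 = 779.625.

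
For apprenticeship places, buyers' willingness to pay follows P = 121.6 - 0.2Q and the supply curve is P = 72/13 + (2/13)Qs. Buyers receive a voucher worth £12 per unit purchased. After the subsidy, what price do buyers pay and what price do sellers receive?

Buyers pay 1132/23; sellers receive 1408/23

Pre-subsidy: 121.6 - 0.2Q = 72/13 + (2/13)Q gives Q* = 328 and P* = 56.
With the rebate, buyers effectively pay Pb = Ps − 12, where Ps is the price sellers receive.
On the curves, Pb = 121.6 - 0.2Q and Ps = 72/13 + (2/13)Q; the wedge Ps − Pb = 12 gives 72/13 + (2/13)Q − (121.6 - 0.2Q) = 12, so Q' = 8324/23.
Then Pb = 121.6 − 0.2·(8324/23) = 1132/23 and Ps = 72/13 + (2/13)·(8324/23) = 1408/23.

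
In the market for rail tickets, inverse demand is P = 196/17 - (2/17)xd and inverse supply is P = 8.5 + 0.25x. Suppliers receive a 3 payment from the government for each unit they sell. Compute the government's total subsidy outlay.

Pre-subsidy: 196/17 - (2/17)x = 8.5 + 0.25x gives x* = 8.24 and P* = 10.56.
With the subsidy, sellers receive Ps = Pb + 3 for each unit, where Pb is the price buyers pay.
On the curves, Pb = 196/17 - (2/17)x and Ps = 8.5 + 0.25x; the wedge Ps − Pb = 3 gives 8.5 + 0.25x − (196/17 - (2/17)x) = 3, so x' = 16.4.
Then Pb = 196/17 − (2/17)·16.4 = 9.6 and Ps = 8.5 + 0.25·16.4 = 12.6.
Government outlay = subsidy × quantity = 3 × 16.4 = 49.2.

Government cost = 49.2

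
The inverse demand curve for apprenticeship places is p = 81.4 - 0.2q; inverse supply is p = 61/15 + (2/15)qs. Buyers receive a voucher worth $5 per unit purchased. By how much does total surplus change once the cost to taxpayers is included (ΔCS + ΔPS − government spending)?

Net change in total surplus = -$37.5

Pre-subsidy: 81.4 - 0.2q = 61/15 + (2/15)q gives q* = 232 and p* = 35.
With the rebate, buyers effectively pay pb = ps − 5, where ps is the price sellers receive.
On the curves, pb = 81.4 - 0.2q and ps = 61/15 + (2/15)q; the wedge ps − pb = 5 gives 61/15 + (2/15)q − (81.4 - 0.2q) = 5, so q' = 247.
Then pb = 81.4 − 0.2·247 = 32 and ps = 61/15 + (2/15)·247 = 37.
ΔCS = ½(232 + 247)(35 − 32) = 718.5; ΔPS = ½(232 + 247)(37 − 35) = 479.
Government spending = 5 × 247 = 1235.
Net change = 718.5 + 479 − 1235 = -37.5. The loss equals the DWL triangle ½·5·15.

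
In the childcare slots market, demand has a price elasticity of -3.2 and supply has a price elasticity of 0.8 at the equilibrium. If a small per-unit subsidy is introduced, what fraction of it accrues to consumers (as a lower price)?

Consumer share = 0.2

For a small subsidy around the equilibrium, the benefit split depends on the relative slopes, which at a point are proportional to the elasticities.
Buyer share = εs/(εs + |εd|) = 0.8/(0.8 + 3.2) = 0.2; seller share = |εd|/(εs + |εd|) = 0.8.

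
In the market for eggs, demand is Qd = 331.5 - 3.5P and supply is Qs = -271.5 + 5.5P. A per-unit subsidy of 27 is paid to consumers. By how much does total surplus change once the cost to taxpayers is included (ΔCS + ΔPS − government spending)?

Net change in total surplus = -779.625

Pre-subsidy: 331.5 - 3.5P = -271.5 + 5.5P gives P* = 67, Q* = 97.
With the rebate, buyers effectively pay Pb = Ps − 27, where Ps is the price sellers receive.
Demand in terms of Ps becomes Qd = 331.5 − 3.5(Ps − 27) = 426 - 3.5Ps. Setting this equal to supply: 426 - 3.5Ps = -271.5 + 5.5Ps, so Ps = 77.5.
Buyers pay Pb = 77.5 − 27 = 50.5; Q' = -271.5 + 5.5·77.5 = 154.75.
ΔCS = ½(97 + 154.75)(67 − 50.5) = 2076.9375; ΔPS = ½(97 + 154.75)(77.5 − 67) = 1321.6875.
Government spending = 27 × 154.75 = 4178.25.
Net change = 2076.9375 + 1321.6875 − 4178.25 = -779.625. The loss equals the DWL triangle ½·27·57.75.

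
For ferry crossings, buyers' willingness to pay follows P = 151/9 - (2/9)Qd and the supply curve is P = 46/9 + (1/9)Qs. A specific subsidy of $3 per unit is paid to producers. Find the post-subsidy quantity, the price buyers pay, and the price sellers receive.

Pre-subsidy: 151/9 - (2/9)Q = 46/9 + (1/9)Q gives Q* = 35 and P* = 9.
With the subsidy, sellers receive Ps = Pb + 3 for each unit, where Pb is the price buyers pay.
On the curves, Pb = 151/9 - (2/9)Q and Ps = 46/9 + (1/9)Q; the wedge Ps − Pb = 3 gives 46/9 + (1/9)Q − (151/9 - (2/9)Q) = 3, so Q' = 44.
Then Pb = 151/9 − (2/9)·44 = 7 and Ps = 46/9 + (1/9)·44 = 10.

Q' = 44; buyers pay $7; sellers receive $10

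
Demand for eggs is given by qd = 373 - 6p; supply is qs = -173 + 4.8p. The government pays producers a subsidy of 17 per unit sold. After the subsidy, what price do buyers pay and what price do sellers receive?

Buyers pay 43; sellers receive 60

Pre-subsidy: 373 - 6p = -173 + 4.8p gives p* = 455/9, q* = 209/3.
With the subsidy, sellers receive ps = pb + 17 for each unit, where pb is the price buyers pay.
Supply in terms of pb becomes qs = -173 + 4.8(pb + 17) = -91.4 + 4.8pb. Setting this equal to demand: 373 - 6pb = -91.4 + 4.8pb, so pb = 43.
Sellers receive ps = 43 + 17 = 60; q' = 373 − 6·43 = 115.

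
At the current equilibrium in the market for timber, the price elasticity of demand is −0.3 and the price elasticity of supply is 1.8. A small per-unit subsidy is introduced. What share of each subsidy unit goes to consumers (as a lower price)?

Consumer share = 6/7

For a small subsidy around the equilibrium, the benefit split depends on the relative slopes, which at a point are proportional to the elasticities.
Buyer share = εs/(εs + |εd|) = 1.8/(1.8 + 0.3) = 6/7; seller share = |εd|/(εs + |εd|) = 1/7.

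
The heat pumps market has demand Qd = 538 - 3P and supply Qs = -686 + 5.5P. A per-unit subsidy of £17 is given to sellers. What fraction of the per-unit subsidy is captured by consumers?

Pre-subsidy: 538 - 3P = -686 + 5.5P gives P* = 144, Q* = 106.
With the subsidy, sellers receive Ps = Pb + 17 for each unit, where Pb is the price buyers pay.
Supply in terms of Pb becomes Qs = -686 + 5.5(Pb + 17) = -592.5 + 5.5Pb. Setting this equal to demand: 538 - 3Pb = -592.5 + 5.5Pb, so Pb = 133.
Sellers receive Ps = 133 + 17 = 150; Q' = 538 − 3·133 = 139.
Buyers' price falls by P* − Pb = 144 − 133 = 11; sellers' price rises by Ps − P* = 150 − 144 = 6.
So consumers capture 11/17 = 11/17 of each unit of subsidy.

Consumer share = 11/17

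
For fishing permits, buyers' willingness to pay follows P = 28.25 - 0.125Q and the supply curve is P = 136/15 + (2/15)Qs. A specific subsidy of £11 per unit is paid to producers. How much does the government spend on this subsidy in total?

Government cost = 39842/31

Pre-subsidy: 28.25 - 0.125Q = 136/15 + (2/15)Q gives Q* = 2302/31 and P* = 588/31.
With the subsidy, sellers receive Ps = Pb + 11 for each unit, where Pb is the price buyers pay.
On the curves, Pb = 28.25 - 0.125Q and Ps = 136/15 + (2/15)Q; the wedge Ps − Pb = 11 gives 136/15 + (2/15)Q − (28.25 - 0.125Q) = 11, so Q' = 3622/31.
Then Pb = 28.25 − 0.125·(3622/31) = 423/31 and Ps = 136/15 + (2/15)·(3622/31) = 764/31.
Government outlay = subsidy × quantity = 11 × 3622/31 = 39842/31.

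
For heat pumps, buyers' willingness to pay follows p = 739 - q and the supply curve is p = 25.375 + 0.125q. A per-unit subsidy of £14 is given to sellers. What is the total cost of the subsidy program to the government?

Government cost = 81494/9

Pre-subsidy: 739 - q = 25.375 + 0.125q gives q* = 1903/3 and p* = 314/3.
With the subsidy, sellers receive ps = pb + 14 for each unit, where pb is the price buyers pay.
On the curves, pb = 739 - q and ps = 25.375 + 0.125q; the wedge ps − pb = 14 gives 25.375 + 0.125q − (739 - q) = 14, so q' = 5821/9.
Then pb = 739 − 1·(5821/9) = 830/9 and ps = 25.375 + 0.125·(5821/9) = 956/9.
Government outlay = subsidy × quantity = 14 × 5821/9 = 81494/9.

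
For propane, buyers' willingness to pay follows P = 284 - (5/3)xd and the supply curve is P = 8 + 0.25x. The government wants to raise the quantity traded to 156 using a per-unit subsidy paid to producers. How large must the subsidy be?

Required subsidy s = 23 per unit

At x = 156, from the demand curve buyers pay Pb = 284 − (5/3)·156 = 24; from the supply curve sellers need Ps = 8 + 0.25·156 = 47.
The subsidy must fill the gap: s = Ps − Pb = 47 − 24 = 23.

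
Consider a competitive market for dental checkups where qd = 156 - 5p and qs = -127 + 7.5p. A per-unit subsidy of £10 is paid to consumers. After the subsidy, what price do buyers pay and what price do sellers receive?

Buyers pay £16.64; sellers receive £26.64

Pre-subsidy: 156 - 5p = -127 + 7.5p gives p* = 22.64, q* = 42.8.
With the rebate, buyers effectively pay pb = ps − 10, where ps is the price sellers receive.
Demand in terms of ps becomes qd = 156 − 5(ps − 10) = 206 - 5ps. Setting this equal to supply: 206 - 5ps = -127 + 7.5ps, so ps = 26.64.
Buyers pay pb = 26.64 − 10 = 16.64; q' = -127 + 7.5·26.64 = 72.8.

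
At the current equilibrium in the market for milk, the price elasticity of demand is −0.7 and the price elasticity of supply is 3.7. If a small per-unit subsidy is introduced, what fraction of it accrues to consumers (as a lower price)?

For a small subsidy around the equilibrium, the benefit split depends on the relative slopes, which at a point are proportional to the elasticities.
Buyer share = εs/(εs + |εd|) = 3.7/(3.7 + 0.7) = 37/44; seller share = |εd|/(εs + |εd|) = 7/44.

Consumer share = 37/44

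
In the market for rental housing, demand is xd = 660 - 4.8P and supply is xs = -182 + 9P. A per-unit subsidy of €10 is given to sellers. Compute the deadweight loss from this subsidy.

Deadweight loss = 3600/23

Pre-subsidy: 660 - 4.8P = -182 + 9P gives P* = 4210/69, x* = 8444/23.
With the subsidy, sellers receive Ps = Pb + 10 for each unit, where Pb is the price buyers pay.
Supply in terms of Pb becomes xs = -182 + 9(Pb + 10) = -92 + 9Pb. Setting this equal to demand: 660 - 4.8Pb = -92 + 9Pb, so Pb = 3760/69.
Sellers receive Ps = 3760/69 + 10 = 4450/69; x' = 660 − 4.8·(3760/69) = 9164/23.
The subsidy expands output by 9164/23 − 8444/23 = 720/23 past the efficient level; on those units the gap between marginal cost and willingness to pay runs from 0 up to 10.
DWL = ½ × 10 × 720/23 = 3600/23.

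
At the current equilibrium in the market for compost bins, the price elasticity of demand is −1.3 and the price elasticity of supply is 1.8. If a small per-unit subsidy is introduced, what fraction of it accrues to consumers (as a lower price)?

For a small subsidy around the equilibrium, the benefit split depends on the relative slopes, which at a point are proportional to the elasticities.
Buyer share = εs/(εs + |εd|) = 1.8/(1.8 + 1.3) = 18/31; seller share = |εd|/(εs + |εd|) = 13/31.

Consumer share = 18/31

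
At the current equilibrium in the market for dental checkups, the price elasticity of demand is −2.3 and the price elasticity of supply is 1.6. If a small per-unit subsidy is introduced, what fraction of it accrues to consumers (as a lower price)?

For a small subsidy around the equilibrium, the benefit split depends on the relative slopes, which at a point are proportional to the elasticities.
Buyer share = εs/(εs + |εd|) = 1.6/(1.6 + 2.3) = 16/39; seller share = |εd|/(εs + |εd|) = 23/39.

Consumer share = 16/39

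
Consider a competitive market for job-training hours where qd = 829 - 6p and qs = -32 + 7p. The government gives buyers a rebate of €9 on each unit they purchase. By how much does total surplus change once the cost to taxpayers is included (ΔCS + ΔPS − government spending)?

Net change in total surplus = -1701/13

Pre-subsidy: 829 - 6p = -32 + 7p gives p* = 861/13, q* = 5611/13.
With the rebate, buyers effectively pay pb = ps − 9, where ps is the price sellers receive.
Demand in terms of ps becomes qd = 829 − 6(ps − 9) = 883 - 6ps. Setting this equal to supply: 883 - 6ps = -32 + 7ps, so ps = 915/13.
Buyers pay pb = 915/13 − 9 = 798/13; q' = -32 + 7·(915/13) = 5989/13.
ΔCS = ½(5611/13 + 5989/13)(861/13 − 798/13) = 365400/169; ΔPS = ½(5611/13 + 5989/13)(915/13 − 861/13) = 313200/169.
Government spending = 9 × 5989/13 = 53901/13.
Net change = 365400/169 + 313200/169 − 53901/13 = -1701/13. The loss equals the DWL triangle ½·9·378/13.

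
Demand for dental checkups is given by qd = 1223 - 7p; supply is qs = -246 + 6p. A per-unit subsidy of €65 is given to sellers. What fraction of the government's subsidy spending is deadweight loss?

Pre-subsidy: 1223 - 7p = -246 + 6p gives p* = 113, q* = 432.
With the subsidy, sellers receive ps = pb + 65 for each unit, where pb is the price buyers pay.
Supply in terms of pb becomes qs = -246 + 6(pb + 65) = 144 + 6pb. Setting this equal to demand: 1223 - 7pb = 144 + 6pb, so pb = 83.
Sellers receive ps = 83 + 65 = 148; q' = 1223 − 7·83 = 642.
ΔCS = ½(432 + 642)(113 − 83) = 16110; ΔPS = ½(432 + 642)(148 − 113) = 18795.
Government spending = 65 × 642 = 41730.
DWL = ½ × 65 × (642 − 432) = 6825; fraction = 6825 / 41730 = 35/214.

DWL / government spending = 35/214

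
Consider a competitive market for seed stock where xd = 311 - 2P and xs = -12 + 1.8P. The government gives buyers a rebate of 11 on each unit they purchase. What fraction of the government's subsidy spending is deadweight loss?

DWL / government spending = 33/959

Pre-subsidy: 311 - 2P = -12 + 1.8P gives P* = 85, x* = 141.
With the rebate, buyers effectively pay Pb = Ps − 11, where Ps is the price sellers receive.
Demand in terms of Ps becomes xd = 311 − 2(Ps − 11) = 333 - 2Ps. Setting this equal to supply: 333 - 2Ps = -12 + 1.8Ps, so Ps = 1725/19.
Buyers pay Pb = 1725/19 − 11 = 1516/19; x' = -12 + 1.8·(1725/19) = 2877/19.
ΔCS = ½(141 + 2877/19)(85 − 1516/19) = 275022/361; ΔPS = ½(141 + 2877/19)(1725/19 − 85) = 305580/361.
Government spending = 11 × 2877/19 = 31647/19.
DWL = ½ × 11 × (2877/19 − 141) = 1089/19; fraction = (1089/19) / (31647/19) = 33/959.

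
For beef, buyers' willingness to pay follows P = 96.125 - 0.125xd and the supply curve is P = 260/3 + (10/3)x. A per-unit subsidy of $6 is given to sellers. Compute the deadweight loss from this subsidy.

Pre-subsidy: 96.125 - 0.125x = 260/3 + (10/3)x gives x* = 227/83 and P* = 7950/83.
With the subsidy, sellers receive Ps = Pb + 6 for each unit, where Pb is the price buyers pay.
On the curves, Pb = 96.125 - 0.125x and Ps = 260/3 + (10/3)x; the wedge Ps − Pb = 6 gives 260/3 + (10/3)x − (96.125 - 0.125x) = 6, so x' = 371/83.
Then Pb = 96.125 − 0.125·(371/83) = 7932/83 and Ps = 260/3 + (10/3)·(371/83) = 8430/83.
The subsidy expands output by 371/83 − 227/83 = 144/83 past the efficient level; on those units the gap between marginal cost and willingness to pay runs from 0 up to 6.
DWL = ½ × 6 × 144/83 = 432/83.

Deadweight loss = 432/83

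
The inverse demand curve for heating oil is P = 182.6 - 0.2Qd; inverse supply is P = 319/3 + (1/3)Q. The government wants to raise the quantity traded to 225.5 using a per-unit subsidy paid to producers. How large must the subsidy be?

Required subsidy s = 44 per unit

At Q = 225.5, from the demand curve buyers pay Pb = 182.6 − 0.2·225.5 = 137.5; from the supply curve sellers need Ps = 319/3 + (1/3)·225.5 = 181.5.
The subsidy must fill the gap: s = Ps − Pb = 181.5 − 137.5 = 44.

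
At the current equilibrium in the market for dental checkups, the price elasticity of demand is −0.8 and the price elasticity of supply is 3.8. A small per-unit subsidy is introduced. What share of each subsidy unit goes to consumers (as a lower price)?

Consumer share = 19/23

For a small subsidy around the equilibrium, the benefit split depends on the relative slopes, which at a point are proportional to the elasticities.
Buyer share = εs/(εs + |εd|) = 3.8/(3.8 + 0.8) = 19/23; seller share = |εd|/(εs + |εd|) = 4/23.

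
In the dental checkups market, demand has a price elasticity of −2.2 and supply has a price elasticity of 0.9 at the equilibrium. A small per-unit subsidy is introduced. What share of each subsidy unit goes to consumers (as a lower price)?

Consumer share = 9/31

For a small subsidy around the equilibrium, the benefit split depends on the relative slopes, which at a point are proportional to the elasticities.
Buyer share = εs/(εs + |εd|) = 0.9/(0.9 + 2.2) = 9/31; seller share = |εd|/(εs + |εd|) = 22/31.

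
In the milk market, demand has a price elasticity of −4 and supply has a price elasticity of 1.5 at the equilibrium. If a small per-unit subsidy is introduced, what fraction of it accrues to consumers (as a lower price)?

Consumer share = 3/11

For a small subsidy around the equilibrium, the benefit split depends on the relative slopes, which at a point are proportional to the elasticities.
Buyer share = εs/(εs + |εd|) = 1.5/(1.5 + 4) = 3/11; seller share = |εd|/(εs + |εd|) = 8/11.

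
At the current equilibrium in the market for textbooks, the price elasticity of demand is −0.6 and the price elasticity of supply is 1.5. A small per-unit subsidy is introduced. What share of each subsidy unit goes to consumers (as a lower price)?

For a small subsidy around the equilibrium, the benefit split depends on the relative slopes, which at a point are proportional to the elasticities.
Buyer share = εs/(εs + |εd|) = 1.5/(1.5 + 0.6) = 5/7; seller share = |εd|/(εs + |εd|) = 2/7.

Consumer share = 5/7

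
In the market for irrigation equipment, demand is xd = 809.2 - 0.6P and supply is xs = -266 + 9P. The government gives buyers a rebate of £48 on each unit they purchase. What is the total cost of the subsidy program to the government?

Pre-subsidy: 809.2 - 0.6P = -266 + 9P gives P* = 112, x* = 742.
With the rebate, buyers effectively pay Pb = Ps − 48, where Ps is the price sellers receive.
Demand in terms of Ps becomes xd = 809.2 − 0.6(Ps − 48) = 838 - 0.6Ps. Setting this equal to supply: 838 - 0.6Ps = -266 + 9Ps, so Ps = 115.
Buyers pay Pb = 115 − 48 = 67; x' = -266 + 9·115 = 769.
Government outlay = subsidy × quantity = 48 × 769 = 36912.

Government cost = £36912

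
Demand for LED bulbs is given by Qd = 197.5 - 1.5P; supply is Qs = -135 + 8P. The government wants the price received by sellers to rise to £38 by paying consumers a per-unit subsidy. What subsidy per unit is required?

Required subsidy s = £19 per unit

At a seller price of 38, quantity supplied is -135 + 8·38 = 169.
Buyers absorb 169 only when they pay Pb with 197.5 − 1.5·Pb = 169, i.e. Pb = 19.
s = Ps − Pb = 38 − 19 = 19.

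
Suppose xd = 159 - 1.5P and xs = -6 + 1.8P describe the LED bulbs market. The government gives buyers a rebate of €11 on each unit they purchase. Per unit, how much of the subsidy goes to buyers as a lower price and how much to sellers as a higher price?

Buyers gain €6 per unit; sellers gain €5 per unit

Pre-subsidy: 159 - 1.5P = -6 + 1.8P gives P* = 50, x* = 84.
With the rebate, buyers effectively pay Pb = Ps − 11, where Ps is the price sellers receive.
Demand in terms of Ps becomes xd = 159 − 1.5(Ps − 11) = 175.5 - 1.5Ps. Setting this equal to supply: 175.5 - 1.5Ps = -6 + 1.8Ps, so Ps = 55.
Buyers pay Pb = 55 − 11 = 44; x' = -6 + 1.8·55 = 93.
Buyers' price falls by P* − Pb = 50 − 44 = 6; sellers' price rises by Ps − P* = 55 − 50 = 5.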